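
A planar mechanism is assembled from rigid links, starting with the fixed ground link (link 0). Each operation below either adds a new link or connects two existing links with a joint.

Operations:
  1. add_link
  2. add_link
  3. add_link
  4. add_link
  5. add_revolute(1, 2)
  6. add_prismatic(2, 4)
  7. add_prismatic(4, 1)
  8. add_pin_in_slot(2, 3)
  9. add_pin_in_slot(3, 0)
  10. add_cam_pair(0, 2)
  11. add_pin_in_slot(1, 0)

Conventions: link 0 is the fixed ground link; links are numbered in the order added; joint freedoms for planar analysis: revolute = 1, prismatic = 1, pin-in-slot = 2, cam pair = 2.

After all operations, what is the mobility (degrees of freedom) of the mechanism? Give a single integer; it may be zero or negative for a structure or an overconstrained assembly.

link 0 = ground. State L|J1|J2 = 1|0|0
+link1  2|0|0
+link2  3|0|0
+link3  4|0|0
+link4  5|0|0
R(1,2) f=1→J1  5|1|0
P(2,4) f=1→J1  5|2|0
P(4,1) f=1→J1  5|3|0
PS(2,3) f=2→J2  5|3|1
PS(3,0) f=2→J2  5|3|2
C(0,2) f=2→J2  5|3|3
PS(1,0) f=2→J2  5|3|4
M = 3(5−1)−2·3−4 = 12−6−4 = 2

M = 2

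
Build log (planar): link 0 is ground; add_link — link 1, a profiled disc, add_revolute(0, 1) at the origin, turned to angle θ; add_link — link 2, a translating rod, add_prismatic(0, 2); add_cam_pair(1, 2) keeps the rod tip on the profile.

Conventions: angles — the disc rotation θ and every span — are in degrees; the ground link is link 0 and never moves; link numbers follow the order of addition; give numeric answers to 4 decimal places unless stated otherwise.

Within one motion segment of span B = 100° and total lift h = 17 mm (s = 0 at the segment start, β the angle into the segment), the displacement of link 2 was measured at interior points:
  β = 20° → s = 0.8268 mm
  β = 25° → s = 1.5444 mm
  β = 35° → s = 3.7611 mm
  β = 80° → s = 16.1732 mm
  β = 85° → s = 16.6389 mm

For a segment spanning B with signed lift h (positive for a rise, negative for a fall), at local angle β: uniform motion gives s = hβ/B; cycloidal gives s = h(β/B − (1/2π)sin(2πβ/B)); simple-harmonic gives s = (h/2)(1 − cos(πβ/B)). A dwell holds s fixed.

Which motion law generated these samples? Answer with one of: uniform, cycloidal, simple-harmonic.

candidates at β/B = r: uniform s = h·r (linear in β); cycloidal s = h·(r − sin(2πr)/(2π)); simple-harmonic s = (h/2)(1 − cos(πr))
β=20°: printed 0.8268 | uniform 3.4000, cycloidal 0.8268, simple-harmonic 1.6234
β=25°: printed 1.5444 | uniform 4.2500, cycloidal 1.5444, simple-harmonic 2.4896
β=35°: printed 3.7611 | uniform 5.9500, cycloidal 3.7611, simple-harmonic 4.6411
β=80°: printed 16.1732 | uniform 13.6000, cycloidal 16.1732, simple-harmonic 15.3766
β=85°: printed 16.6389 | uniform 14.4500, cycloidal 16.6389, simple-harmonic 16.0736
only one law matches every sample → cycloidal

cycloidal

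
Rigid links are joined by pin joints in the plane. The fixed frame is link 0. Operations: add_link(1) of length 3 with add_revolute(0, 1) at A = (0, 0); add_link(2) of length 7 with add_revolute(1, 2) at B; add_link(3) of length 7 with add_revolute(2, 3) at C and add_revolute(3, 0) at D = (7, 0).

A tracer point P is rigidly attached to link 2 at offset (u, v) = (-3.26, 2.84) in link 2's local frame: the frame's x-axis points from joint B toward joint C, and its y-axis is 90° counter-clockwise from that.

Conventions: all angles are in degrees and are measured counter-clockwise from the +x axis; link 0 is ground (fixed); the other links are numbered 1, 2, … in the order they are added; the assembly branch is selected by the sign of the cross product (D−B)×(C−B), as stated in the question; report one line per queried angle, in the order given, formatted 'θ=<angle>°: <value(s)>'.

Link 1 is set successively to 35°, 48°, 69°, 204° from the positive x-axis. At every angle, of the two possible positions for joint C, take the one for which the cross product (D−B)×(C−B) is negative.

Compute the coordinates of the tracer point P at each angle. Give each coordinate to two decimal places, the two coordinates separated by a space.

A=(0,0), D=(7.00,0)
θ=35°: B = A + 3.00·(cos35°, sin35°) = (2.4575, 1.7207)
θ=35°: |BD| = 4.8575
θ=35°: circle(B,7.00) ∩ circle(D,7.00): a=2.4288, h=6.5651
θ=35°:   candidates: C₊=(7.0544,6.9998) cross=31.890; C₋=(2.4031,-5.2791) cross=-31.890
θ=35°:   branch - wants cross < 0 → take C=(2.4031,-5.2791) (cross=-31.890)
θ=35°: ex = (C−B)/|BC| = (-0.0078,-1.0000); ey = (1.0000,-0.0078)
θ=35°: P = B + -3.26·ex + 2.84·ey = (5.3227,4.9586)
θ=48°: B = A + 3.00·(cos48°, sin48°) = (2.0074, 2.2294)
θ=48°: |BD| = 5.4678
θ=48°: circle(B,7.00) ∩ circle(D,7.00): a=2.7339, h=6.4441
θ=48°:   candidates: C₊=(7.1312,6.9988) cross=35.235; C₋=(1.8762,-4.7693) cross=-35.235
θ=48°:   branch - wants cross < 0 → take C=(1.8762,-4.7693) (cross=-35.235)
θ=48°: ex = (C−B)/|BC| = (-0.0187,-0.9998); ey = (0.9998,-0.0187)
θ=48°: P = B + -3.26·ex + 2.84·ey = (4.9080,5.4356)
θ=69°: B = A + 3.00·(cos69°, sin69°) = (1.0751, 2.8007)
θ=69°: |BD| = 6.5535
θ=69°: circle(B,7.00) ∩ circle(D,7.00): a=3.2768, h=6.1857
θ=69°:   candidates: C₊=(6.6811,6.9927) cross=40.538; C₋=(1.3940,-4.1920) cross=-40.538
θ=69°:   branch - wants cross < 0 → take C=(1.3940,-4.1920) (cross=-40.538)
θ=69°: ex = (C−B)/|BC| = (0.0456,-0.9990); ey = (0.9990,0.0456)
θ=69°: P = B + -3.26·ex + 2.84·ey = (3.7636,6.1867)
θ=204°: B = A + 3.00·(cos204°, sin204°) = (-2.7406, -1.2202)
θ=204°: |BD| = 9.8168
θ=204°: circle(B,7.00) ∩ circle(D,7.00): a=4.9084, h=4.9908
θ=204°:   candidates: C₊=(1.5093,4.3420) cross=48.993; C₋=(2.7500,-5.5622) cross=-48.993
θ=204°:   branch - wants cross < 0 → take C=(2.7500,-5.5622) (cross=-48.993)
θ=204°: ex = (C−B)/|BC| = (0.7844,-0.6203); ey = (0.6203,0.7844)
θ=204°: P = B + -3.26·ex + 2.84·ey = (-3.5361,3.0295)

θ=35°: 5.32 4.96
θ=48°: 4.91 5.44
θ=69°: 3.76 6.19
θ=204°: -3.54 3.03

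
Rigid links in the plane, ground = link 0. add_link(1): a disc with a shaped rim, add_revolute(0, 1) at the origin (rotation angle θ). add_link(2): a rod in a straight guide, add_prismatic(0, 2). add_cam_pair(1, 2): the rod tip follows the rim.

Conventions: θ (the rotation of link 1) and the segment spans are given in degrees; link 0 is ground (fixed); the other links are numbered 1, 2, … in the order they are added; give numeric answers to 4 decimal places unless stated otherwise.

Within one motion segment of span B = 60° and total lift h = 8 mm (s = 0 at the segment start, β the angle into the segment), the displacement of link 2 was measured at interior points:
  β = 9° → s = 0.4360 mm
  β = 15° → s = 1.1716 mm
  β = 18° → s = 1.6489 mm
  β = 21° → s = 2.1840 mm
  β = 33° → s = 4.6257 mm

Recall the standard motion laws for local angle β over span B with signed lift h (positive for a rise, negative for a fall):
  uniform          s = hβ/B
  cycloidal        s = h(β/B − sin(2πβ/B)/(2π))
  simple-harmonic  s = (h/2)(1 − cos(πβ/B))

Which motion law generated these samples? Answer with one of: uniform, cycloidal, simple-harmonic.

candidates at β/B = r: uniform s = h·r (linear in β); cycloidal s = h·(r − sin(2πr)/(2π)); simple-harmonic s = (h/2)(1 − cos(πr))
β=9°: printed 0.4360 | uniform 1.2000, cycloidal 0.1699, simple-harmonic 0.4360
β=15°: printed 1.1716 | uniform 2.0000, cycloidal 0.7268, simple-harmonic 1.1716
β=18°: printed 1.6489 | uniform 2.4000, cycloidal 1.1891, simple-harmonic 1.6489
β=21°: printed 2.1840 | uniform 2.8000, cycloidal 1.7699, simple-harmonic 2.1840
β=33°: printed 4.6257 | uniform 4.4000, cycloidal 4.7935, simple-harmonic 4.6257
only one law matches every sample → simple-harmonic

simple-harmonic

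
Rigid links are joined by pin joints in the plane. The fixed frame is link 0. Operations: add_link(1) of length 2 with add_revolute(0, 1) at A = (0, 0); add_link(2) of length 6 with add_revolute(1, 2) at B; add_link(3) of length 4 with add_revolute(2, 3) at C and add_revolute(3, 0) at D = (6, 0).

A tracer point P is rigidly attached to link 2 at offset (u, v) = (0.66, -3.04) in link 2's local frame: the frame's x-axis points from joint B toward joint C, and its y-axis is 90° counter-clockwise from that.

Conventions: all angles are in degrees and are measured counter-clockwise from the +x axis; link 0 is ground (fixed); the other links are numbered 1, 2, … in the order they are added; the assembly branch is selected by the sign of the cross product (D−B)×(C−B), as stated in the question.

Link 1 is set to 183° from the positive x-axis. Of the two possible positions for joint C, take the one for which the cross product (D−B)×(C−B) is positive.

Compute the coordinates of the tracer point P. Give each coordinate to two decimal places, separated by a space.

A=(0,0), D=(6.00,0)
B = A + 2.00·(cos183°, sin183°) = (-1.9973, -0.1047)
|BD| = 7.9979
circle(B,6.00) ∩ circle(D,4.00): a=5.2493, h=2.9060
  candidates: C₊=(3.2136,2.8698) cross=23.242; C₋=(3.2896,-2.9417) cross=-23.242
  branch + wants cross > 0 → take C=(3.2136,2.8698) (cross=23.242)
ex = (C−B)/|BC| = (0.8685,0.4957); ey = (-0.4957,0.8685)
P = B + 0.66·ex + -3.04·ey = (0.0830,-2.4176)

0.08 -2.42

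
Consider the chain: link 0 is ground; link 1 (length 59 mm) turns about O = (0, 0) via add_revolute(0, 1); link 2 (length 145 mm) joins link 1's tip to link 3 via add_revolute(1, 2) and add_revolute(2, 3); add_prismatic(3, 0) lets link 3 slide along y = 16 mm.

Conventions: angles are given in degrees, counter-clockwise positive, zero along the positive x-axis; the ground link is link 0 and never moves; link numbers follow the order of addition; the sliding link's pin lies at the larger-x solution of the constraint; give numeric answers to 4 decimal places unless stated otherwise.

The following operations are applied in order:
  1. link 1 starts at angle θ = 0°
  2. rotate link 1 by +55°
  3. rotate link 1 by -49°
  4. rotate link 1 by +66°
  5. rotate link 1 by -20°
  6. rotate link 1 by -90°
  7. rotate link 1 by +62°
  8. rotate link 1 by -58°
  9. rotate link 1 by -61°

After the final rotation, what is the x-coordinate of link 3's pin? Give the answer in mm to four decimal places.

geometry: r = 59 mm, L = 145 mm, e = 16 mm; θ starts at 0°
rotate link 1 by +55°: θ ← 0° +55° = 55°
rotate link 1 by -49°: θ ← 55° -49° = 6°
rotate link 1 by +66°: θ ← 6° +66° = 72°
rotate link 1 by -20°: θ ← 72° -20° = 52°
rotate link 1 by -90°: θ ← 52° -90° = -38°
rotate link 1 by +62°: θ ← -38° +62° = 24°
rotate link 1 by -58°: θ ← 24° -58° = -34°
rotate link 1 by -61°: θ ← -34° -61° = -95°
crank pin P = (r cos θ, r sin θ) = (-5.142189, -58.775487)
h = r sin θ − e = -58.775487 − 16 = -74.775487
x = r cos θ + √(L² − h²) = -5.142189 + 124.232148 = 119.089959

119.0900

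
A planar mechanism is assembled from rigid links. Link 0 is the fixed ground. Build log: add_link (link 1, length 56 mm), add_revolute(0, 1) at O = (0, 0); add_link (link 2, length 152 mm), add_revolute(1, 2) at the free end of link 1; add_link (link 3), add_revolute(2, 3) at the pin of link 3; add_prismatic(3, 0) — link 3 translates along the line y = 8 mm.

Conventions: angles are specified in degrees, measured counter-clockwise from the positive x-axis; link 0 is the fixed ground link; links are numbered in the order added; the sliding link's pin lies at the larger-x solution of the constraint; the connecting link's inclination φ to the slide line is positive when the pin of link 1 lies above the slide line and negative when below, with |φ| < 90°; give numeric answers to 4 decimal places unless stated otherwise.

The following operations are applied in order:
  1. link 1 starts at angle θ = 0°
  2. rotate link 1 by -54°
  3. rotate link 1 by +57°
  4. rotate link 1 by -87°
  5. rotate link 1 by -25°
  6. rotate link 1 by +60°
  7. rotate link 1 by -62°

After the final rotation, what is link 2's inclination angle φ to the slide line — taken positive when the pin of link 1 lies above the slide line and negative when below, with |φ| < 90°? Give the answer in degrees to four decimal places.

geometry: r = 56 mm, L = 152 mm, e = 8 mm; θ starts at 0°
rotate link 1 by -54°: θ ← 0° -54° = -54°
rotate link 1 by +57°: θ ← -54° +57° = 3°
rotate link 1 by -87°: θ ← 3° -87° = -84°
rotate link 1 by -25°: θ ← -84° -25° = -109°
rotate link 1 by +60°: θ ← -109° +60° = -49°
rotate link 1 by -62°: θ ← -49° -62° = -111°
h = r sin θ − e = -52.280504 − 8 = -60.280504
sin φ = h / L = -60.280504 / 152 = -0.39658226
φ = arcsin(-0.39658226) = -23.364692°

-23.3647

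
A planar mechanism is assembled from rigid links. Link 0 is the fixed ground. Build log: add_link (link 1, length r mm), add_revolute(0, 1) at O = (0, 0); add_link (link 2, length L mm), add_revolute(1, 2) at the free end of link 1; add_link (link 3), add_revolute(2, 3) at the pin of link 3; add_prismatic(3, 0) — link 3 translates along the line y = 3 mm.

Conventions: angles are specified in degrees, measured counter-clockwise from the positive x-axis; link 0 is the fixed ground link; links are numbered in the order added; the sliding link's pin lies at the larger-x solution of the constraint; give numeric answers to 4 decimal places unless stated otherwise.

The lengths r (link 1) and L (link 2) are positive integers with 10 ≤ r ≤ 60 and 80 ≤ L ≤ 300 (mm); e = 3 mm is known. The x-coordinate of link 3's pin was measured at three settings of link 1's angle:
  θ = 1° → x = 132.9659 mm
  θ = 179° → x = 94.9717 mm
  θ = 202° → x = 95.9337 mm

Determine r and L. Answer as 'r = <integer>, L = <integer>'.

constraint per measurement: (x − r cos θ)² + (r sin θ − e)² = L²
subtracting the θ₁ and θ₂ equations cancels the r² and L² terms:
r = (x₁² − x₂²) / (2[(x₁cos θ₁ + e sin θ₁) − (x₂cos θ₂ + e sin θ₂)]) = 19.0000 → r = 19
L² = (x₁ − r cos θ₁)² + (r sin θ₁ − e)² = 12996.0063 → L = 114.0000 → L = 114
check at θ₃=202°: x = 95.9337 (printed 95.9337) ✓

r = 19, L = 114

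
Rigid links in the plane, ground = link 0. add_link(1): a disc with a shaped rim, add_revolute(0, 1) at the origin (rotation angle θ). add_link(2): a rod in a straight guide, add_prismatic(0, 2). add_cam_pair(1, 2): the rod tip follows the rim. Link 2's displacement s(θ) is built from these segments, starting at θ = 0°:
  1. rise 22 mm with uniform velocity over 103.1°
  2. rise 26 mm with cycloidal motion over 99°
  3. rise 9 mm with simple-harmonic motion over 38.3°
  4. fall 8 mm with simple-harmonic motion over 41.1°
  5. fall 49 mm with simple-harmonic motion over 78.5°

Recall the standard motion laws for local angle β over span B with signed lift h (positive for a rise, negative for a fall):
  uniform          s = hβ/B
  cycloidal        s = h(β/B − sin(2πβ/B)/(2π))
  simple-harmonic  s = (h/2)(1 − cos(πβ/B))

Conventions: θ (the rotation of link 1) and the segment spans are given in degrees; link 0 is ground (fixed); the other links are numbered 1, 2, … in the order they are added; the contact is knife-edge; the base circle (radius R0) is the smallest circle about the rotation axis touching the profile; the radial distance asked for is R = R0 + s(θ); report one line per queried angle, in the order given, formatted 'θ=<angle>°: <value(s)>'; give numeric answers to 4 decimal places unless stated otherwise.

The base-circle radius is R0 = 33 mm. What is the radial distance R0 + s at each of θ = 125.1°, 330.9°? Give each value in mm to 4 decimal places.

segment 1 (0° to 103.1°, uniform, h = 22) is passed completely: s = 0.0000 + (22) = 22.0000
θ = 125.1° falls in segment 2 (103.1° to 202.1°, cycloidal, h = 26): β = 125.1 − 103.1 = 22°, B = 99°; Δs = 26·(0.2222 − sin(2π·0.2222)/(2π)) = 1.7026; s = 22.0000 + 1.7026 = 23.7026
segment 2 (103.1° to 202.1°, cycloidal, h = 26) is passed completely: s = 22.0000 + (26) = 48.0000
segment 3 (202.1° to 240.4°, simple-harmonic, h = 9) is passed completely: s = 48.0000 + (9) = 57.0000
segment 4 (240.4° to 281.5°, simple-harmonic, h = -8) is passed completely: s = 57.0000 + (-8) = 49.0000
θ = 330.9° falls in segment 5 (281.5° to 360°, simple-harmonic, h = -49): β = 330.9 − 281.5 = 49.4°, B = 78.5°; Δs = -49/2·(1 − cos(π·0.6293)) = -34.1806; s = 49.0000 − 34.1806 = 14.8194
θ=125.1°: R = R0 + s = 33 + 23.7026 = 56.7026
θ=330.9°: R = R0 + s = 33 + 14.8194 = 47.8194

θ=125.1°: 56.7026
θ=330.9°: 47.8194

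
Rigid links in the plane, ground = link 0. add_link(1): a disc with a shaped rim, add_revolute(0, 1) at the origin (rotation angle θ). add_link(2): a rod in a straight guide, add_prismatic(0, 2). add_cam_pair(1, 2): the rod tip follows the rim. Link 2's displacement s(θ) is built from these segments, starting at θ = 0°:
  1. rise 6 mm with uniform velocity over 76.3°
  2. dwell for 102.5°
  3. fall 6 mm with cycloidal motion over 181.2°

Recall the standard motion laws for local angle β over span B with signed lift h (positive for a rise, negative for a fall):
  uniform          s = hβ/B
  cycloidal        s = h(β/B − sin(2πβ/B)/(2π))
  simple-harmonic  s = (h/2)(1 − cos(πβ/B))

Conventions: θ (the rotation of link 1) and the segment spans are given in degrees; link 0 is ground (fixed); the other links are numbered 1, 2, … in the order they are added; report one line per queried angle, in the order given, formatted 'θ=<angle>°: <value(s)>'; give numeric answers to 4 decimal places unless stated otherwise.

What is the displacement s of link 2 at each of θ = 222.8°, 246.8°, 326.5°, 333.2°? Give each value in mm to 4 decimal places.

segment 1 (0° to 76.3°, uniform, h = 6) is passed completely: s = 0.0000 + (6) = 6.0000
segment 2 (76.3° to 178.8°, dwell): s unchanged at 6.0000
θ = 222.8° falls in segment 3 (178.8° to 360°, cycloidal, h = -6): β = 222.8 − 178.8 = 44°, B = 181.2°; Δs = -6·(0.2428 − sin(2π·0.2428)/(2π)) = -0.5030; s = 6.0000 − 0.5030 = 5.4970
θ = 246.8° falls in segment 3 (178.8° to 360°, cycloidal, h = -6): β = 246.8 − 178.8 = 68°, B = 181.2°; Δs = -6·(0.3753 − sin(2π·0.3753)/(2π)) = -1.5776; s = 6.0000 − 1.5776 = 4.4224
θ = 326.5° falls in segment 3 (178.8° to 360°, cycloidal, h = -6): β = 326.5 − 178.8 = 147.7°, B = 181.2°; Δs = -6·(0.8151 − sin(2π·0.8151)/(2π)) = -5.7668; s = 6.0000 − 5.7668 = 0.2332
θ = 333.2° falls in segment 3 (178.8° to 360°, cycloidal, h = -6): β = 333.2 − 178.8 = 154.4°, B = 181.2°; Δs = -6·(0.8521 − sin(2π·0.8521)/(2π)) = -5.8777; s = 6.0000 − 5.8777 = 0.1223

θ=222.8°: 5.4970
θ=246.8°: 4.4224
θ=326.5°: 0.2332
θ=333.2°: 0.1223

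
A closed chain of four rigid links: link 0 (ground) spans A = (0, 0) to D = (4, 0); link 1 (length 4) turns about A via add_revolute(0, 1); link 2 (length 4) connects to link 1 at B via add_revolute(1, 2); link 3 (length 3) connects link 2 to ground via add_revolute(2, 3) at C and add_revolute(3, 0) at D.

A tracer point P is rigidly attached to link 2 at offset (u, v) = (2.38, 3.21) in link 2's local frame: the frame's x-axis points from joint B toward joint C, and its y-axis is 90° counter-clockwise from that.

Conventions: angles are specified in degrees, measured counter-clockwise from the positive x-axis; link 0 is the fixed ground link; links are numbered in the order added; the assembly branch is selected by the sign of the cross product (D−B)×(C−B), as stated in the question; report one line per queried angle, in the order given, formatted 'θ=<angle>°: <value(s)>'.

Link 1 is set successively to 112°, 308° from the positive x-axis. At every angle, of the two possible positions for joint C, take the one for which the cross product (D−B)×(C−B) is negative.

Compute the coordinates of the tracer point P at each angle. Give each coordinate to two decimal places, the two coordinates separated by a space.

A=(0,0), D=(4.00,0)
θ=112°: B = A + 4.00·(cos112°, sin112°) = (-1.4984, 3.7087)
θ=112°: |BD| = 6.6323
θ=112°: circle(B,4.00) ∩ circle(D,3.00): a=3.8439, h=1.1066
θ=112°:   candidates: C₊=(2.3071,2.4767) cross=7.340; C₋=(1.0695,0.6418) cross=-7.340
θ=112°:   branch - wants cross < 0 → take C=(1.0695,0.6418) (cross=-7.340)
θ=112°: ex = (C−B)/|BC| = (0.6420,-0.7667); ey = (0.7667,0.6420)
θ=112°: P = B + 2.38·ex + 3.21·ey = (2.4907,3.9447)
θ=308°: B = A + 4.00·(cos308°, sin308°) = (2.4626, -3.1520)
θ=308°: |BD| = 3.5070
θ=308°: circle(B,4.00) ∩ circle(D,3.00): a=2.7515, h=2.9033
θ=308°:   candidates: C₊=(1.0593,0.5937) cross=10.182; C₋=(6.2783,-1.9517) cross=-10.182
θ=308°:   branch - wants cross < 0 → take C=(6.2783,-1.9517) (cross=-10.182)
θ=308°: ex = (C−B)/|BC| = (0.9539,0.3001); ey = (-0.3001,0.9539)
θ=308°: P = B + 2.38·ex + 3.21·ey = (3.7697,0.6242)

θ=112°: 2.49 3.94
θ=308°: 3.77 0.62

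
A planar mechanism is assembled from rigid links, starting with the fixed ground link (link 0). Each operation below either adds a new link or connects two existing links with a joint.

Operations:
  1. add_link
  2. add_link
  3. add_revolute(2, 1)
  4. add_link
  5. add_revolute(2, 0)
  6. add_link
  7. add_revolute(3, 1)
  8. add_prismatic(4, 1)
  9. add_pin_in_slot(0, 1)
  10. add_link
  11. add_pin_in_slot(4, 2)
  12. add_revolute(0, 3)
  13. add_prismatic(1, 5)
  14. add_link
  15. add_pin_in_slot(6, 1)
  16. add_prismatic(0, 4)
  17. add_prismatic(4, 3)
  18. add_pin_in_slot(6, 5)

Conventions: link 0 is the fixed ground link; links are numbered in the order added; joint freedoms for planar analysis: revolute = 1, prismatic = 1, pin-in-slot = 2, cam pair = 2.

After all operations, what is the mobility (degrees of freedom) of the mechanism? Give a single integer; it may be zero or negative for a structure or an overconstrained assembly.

ground; <1,0,0>
#1 <2,0,0>
#2 <3,0,0>
R:2↔1 J1 <3,1,0>
#3 <4,1,0>
R:2↔0 J1 <4,2,0>
#4 <5,2,0>
R:3↔1 J1 <5,3,0>
P:4↔1 J1 <5,4,0>
PS:0↔1 J2 <5,4,1>
#5 <6,4,1>
PS:4↔2 J2 <6,4,2>
R:0↔3 J1 <6,5,2>
P:1↔5 J1 <6,6,2>
#6 <7,6,2>
PS:6↔1 J2 <7,6,3>
P:0↔4 J1 <7,7,3>
P:4↔3 J1 <7,8,3>
PS:6↔5 J2 <7,8,4>
3×6 − 2×8 − 1×4 = -2

M = -2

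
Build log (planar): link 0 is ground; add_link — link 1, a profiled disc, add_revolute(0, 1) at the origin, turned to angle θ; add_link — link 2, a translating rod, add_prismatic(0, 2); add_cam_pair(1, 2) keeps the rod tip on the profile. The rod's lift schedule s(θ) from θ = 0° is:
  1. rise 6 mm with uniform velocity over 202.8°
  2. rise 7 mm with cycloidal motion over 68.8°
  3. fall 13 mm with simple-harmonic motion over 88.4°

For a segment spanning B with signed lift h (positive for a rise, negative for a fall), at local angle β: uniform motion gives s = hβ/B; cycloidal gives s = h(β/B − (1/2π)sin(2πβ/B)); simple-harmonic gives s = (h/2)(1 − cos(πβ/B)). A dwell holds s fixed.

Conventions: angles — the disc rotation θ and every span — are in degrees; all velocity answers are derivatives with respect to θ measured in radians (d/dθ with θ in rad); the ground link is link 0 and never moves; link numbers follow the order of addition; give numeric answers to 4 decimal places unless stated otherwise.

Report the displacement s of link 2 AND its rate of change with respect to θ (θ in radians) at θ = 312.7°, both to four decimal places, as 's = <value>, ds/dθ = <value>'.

seg 1 [0°–202.8°] uniform, h=6: full span → s += 6 → s = 6.0000
seg 2 [202.8°–271.6°] cycloidal, h=7: full span → s += 7 → s = 13.0000
seg 3 [271.6°–360°] simple-harmonic, h=-13: θ=312.7° here. β=41.1, B=88.4. -13/2·(1 − cos(π·0.4649)) = -5.7853 → s = 7.2147
velocity in seg [271.6°–360°] (simple-harmonic), θ in radians: β = 41.1° = 0.7173 rad, B = 88.4° = 1.5429 rad; ds/dθ = (πh/(2B)) sin(πβ/B) = (π·(-13)/(2·1.5429)) sin(π·0.4649) = -13.155056 mm/rad

s = 7.2147, ds/dθ = -13.1551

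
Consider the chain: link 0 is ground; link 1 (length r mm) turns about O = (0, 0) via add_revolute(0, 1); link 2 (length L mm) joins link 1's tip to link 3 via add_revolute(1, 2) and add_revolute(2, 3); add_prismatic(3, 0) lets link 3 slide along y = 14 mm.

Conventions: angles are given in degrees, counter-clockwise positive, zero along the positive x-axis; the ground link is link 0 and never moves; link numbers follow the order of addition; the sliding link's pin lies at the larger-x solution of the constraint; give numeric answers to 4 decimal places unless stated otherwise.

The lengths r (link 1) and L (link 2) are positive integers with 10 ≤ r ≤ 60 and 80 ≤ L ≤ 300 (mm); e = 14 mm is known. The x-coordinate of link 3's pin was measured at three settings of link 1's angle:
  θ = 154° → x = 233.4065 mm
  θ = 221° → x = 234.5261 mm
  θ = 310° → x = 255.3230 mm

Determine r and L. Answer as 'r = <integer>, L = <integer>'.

constraint per measurement: (x − r cos θ)² + (r sin θ − e)² = L²
subtracting the θ₁ and θ₂ equations cancels the r² and L² terms:
r = (x₁² − x₂²) / (2[(x₁cos θ₁ + e sin θ₁) − (x₂cos θ₂ + e sin θ₂)]) = 15.0000 → r = 15
L² = (x₁ − r cos θ₁)² + (r sin θ₁ − e)² = 61009.0095 → L = 247.0000 → L = 247
check at θ₃=310°: x = 255.3230 (printed 255.3230) ✓

r = 15, L = 247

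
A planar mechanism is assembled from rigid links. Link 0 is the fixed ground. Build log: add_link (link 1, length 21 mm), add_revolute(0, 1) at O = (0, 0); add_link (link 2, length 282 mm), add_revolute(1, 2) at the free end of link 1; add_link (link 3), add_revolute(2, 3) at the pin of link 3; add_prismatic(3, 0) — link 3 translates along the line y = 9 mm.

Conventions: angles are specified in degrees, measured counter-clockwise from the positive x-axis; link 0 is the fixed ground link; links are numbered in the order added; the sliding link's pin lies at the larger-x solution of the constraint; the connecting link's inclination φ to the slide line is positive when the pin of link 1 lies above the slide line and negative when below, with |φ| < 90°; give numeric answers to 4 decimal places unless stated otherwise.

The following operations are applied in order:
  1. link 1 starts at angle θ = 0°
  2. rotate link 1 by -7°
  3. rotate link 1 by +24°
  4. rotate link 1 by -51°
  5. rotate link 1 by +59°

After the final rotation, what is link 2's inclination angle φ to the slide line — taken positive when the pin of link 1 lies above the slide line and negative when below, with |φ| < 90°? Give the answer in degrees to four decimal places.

geometry: r = 21 mm, L = 282 mm, e = 9 mm; θ starts at 0°
rotate link 1 by -7°: θ ← 0° -7° = -7°
rotate link 1 by +24°: θ ← -7° +24° = 17°
rotate link 1 by -51°: θ ← 17° -51° = -34°
rotate link 1 by +59°: θ ← -34° +59° = 25°
h = r sin θ − e = 8.874983 − 9 = -0.125017
sin φ = h / L = -0.125017 / 282 = -0.00044332
φ = arcsin(-0.00044332) = -0.025400°

-0.0254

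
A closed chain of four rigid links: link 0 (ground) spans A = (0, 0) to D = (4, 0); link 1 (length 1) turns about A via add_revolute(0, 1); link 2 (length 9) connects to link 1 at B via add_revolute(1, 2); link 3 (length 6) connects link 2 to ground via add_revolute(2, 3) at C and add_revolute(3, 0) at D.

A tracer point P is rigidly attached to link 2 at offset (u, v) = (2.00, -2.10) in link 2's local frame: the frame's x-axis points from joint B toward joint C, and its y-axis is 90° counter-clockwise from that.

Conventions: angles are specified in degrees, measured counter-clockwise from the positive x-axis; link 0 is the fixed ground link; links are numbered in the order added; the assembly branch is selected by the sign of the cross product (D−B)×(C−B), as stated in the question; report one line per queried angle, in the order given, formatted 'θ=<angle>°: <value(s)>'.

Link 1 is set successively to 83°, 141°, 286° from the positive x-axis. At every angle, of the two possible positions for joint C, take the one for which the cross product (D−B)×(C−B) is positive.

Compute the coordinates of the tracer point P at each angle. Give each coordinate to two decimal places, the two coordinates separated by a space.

A=(0,0), D=(4.00,0)
θ=83°: B = A + 1.00·(cos83°, sin83°) = (0.1219, 0.9925)
θ=83°: |BD| = 4.0031
θ=83°: circle(B,9.00) ∩ circle(D,6.00): a=7.6222, h=4.7857
θ=83°:   candidates: C₊=(8.6926,3.7389) cross=19.158; C₋=(6.3195,-5.5335) cross=-19.158
θ=83°:   branch + wants cross > 0 → take C=(8.6926,3.7389) (cross=19.158)
θ=83°: ex = (C−B)/|BC| = (0.9523,0.3052); ey = (-0.3052,0.9523)
θ=83°: P = B + 2.00·ex + -2.10·ey = (2.6673,-0.3970)
θ=141°: B = A + 1.00·(cos141°, sin141°) = (-0.7771, 0.6293)
θ=141°: |BD| = 4.8184
θ=141°: circle(B,9.00) ∩ circle(D,6.00): a=7.0788, h=5.5579
θ=141°:   candidates: C₊=(6.9669,5.2151) cross=26.780; C₋=(5.5151,-5.8056) cross=-26.780
θ=141°:   branch + wants cross > 0 → take C=(6.9669,5.2151) (cross=26.780)
θ=141°: ex = (C−B)/|BC| = (0.8605,0.5095); ey = (-0.5095,0.8605)
θ=141°: P = B + 2.00·ex + -2.10·ey = (2.0138,-0.1586)
θ=286°: B = A + 1.00·(cos286°, sin286°) = (0.2756, -0.9613)
θ=286°: |BD| = 3.8464
θ=286°: circle(B,9.00) ∩ circle(D,6.00): a=7.7728, h=4.5369
θ=286°:   candidates: C₊=(6.6680,5.3742) cross=17.451; C₋=(8.9356,-3.4117) cross=-17.451
θ=286°:   branch + wants cross > 0 → take C=(6.6680,5.3742) (cross=17.451)
θ=286°: ex = (C−B)/|BC| = (0.7103,0.7039); ey = (-0.7039,0.7103)
θ=286°: P = B + 2.00·ex + -2.10·ey = (3.1744,-1.0449)

θ=83°: 2.67 -0.40
θ=141°: 2.01 -0.16
θ=286°: 3.17 -1.04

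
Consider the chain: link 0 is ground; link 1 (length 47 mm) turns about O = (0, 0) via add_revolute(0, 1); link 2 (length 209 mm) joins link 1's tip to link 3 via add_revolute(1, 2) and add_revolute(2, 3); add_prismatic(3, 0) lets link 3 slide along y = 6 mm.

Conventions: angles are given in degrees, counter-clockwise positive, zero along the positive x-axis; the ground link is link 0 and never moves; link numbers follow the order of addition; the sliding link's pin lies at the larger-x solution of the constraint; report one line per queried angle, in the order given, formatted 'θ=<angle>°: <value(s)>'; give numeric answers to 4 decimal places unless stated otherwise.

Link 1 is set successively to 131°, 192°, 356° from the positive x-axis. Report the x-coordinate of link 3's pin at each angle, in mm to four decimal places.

geometry: r = 47 mm, L = 209 mm, e = 6 mm
θ=131°: crank pin P = (r cos θ, r sin θ) = (-30.834774, 35.471350)
θ=131°: h = r sin θ − e = 35.471350 − 6 = 29.471350
θ=131°: x = r cos θ + √(L² − h²) = -30.834774 + 206.911671 = 176.076896
θ=192°: crank pin P = (r cos θ, r sin θ) = (-45.972937, -9.771849)
θ=192°: h = r sin θ − e = -9.771849 − 6 = -15.771849
θ=192°: x = r cos θ + √(L² − h²) = -45.972937 + 208.404052 = 162.431114
θ=356°: crank pin P = (r cos θ, r sin θ) = (46.885510, -3.278554)
θ=356°: h = r sin θ − e = -3.278554 − 6 = -9.278554
θ=356°: x = r cos θ + √(L² − h²) = 46.885510 + 208.793938 = 255.679448

θ=131°: 176.0769
θ=192°: 162.4311
θ=356°: 255.6794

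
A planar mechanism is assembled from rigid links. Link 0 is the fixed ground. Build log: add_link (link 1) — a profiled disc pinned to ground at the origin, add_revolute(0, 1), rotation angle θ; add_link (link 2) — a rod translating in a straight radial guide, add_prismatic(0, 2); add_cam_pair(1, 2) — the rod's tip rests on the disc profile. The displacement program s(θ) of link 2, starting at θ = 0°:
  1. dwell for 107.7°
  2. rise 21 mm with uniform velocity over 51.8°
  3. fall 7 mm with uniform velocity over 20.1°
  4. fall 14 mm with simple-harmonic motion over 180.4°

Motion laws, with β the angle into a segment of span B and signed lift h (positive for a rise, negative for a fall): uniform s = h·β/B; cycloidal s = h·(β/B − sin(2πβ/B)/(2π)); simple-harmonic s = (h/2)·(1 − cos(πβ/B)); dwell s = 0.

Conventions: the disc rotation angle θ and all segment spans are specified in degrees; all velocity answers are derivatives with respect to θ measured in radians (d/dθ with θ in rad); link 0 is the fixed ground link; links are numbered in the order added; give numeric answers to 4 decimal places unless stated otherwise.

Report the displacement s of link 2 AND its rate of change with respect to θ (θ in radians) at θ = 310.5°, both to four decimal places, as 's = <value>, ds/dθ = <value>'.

seg 1 [0°–107.7°] dwell: s stays 0.0000
seg 2 [107.7°–159.5°] uniform, h=21: full span → s += 21 → s = 21.0000
seg 3 [159.5°–179.6°] uniform, h=-7: full span → s += -7 → s = 14.0000
seg 4 [179.6°–360°] simple-harmonic, h=-14: θ=310.5° here. β=130.9, B=180.4. -14/2·(1 − cos(π·0.7256)) = -11.5563 → s = 2.4437
velocity in seg [179.6°–360°] (simple-harmonic), θ in radians: β = 130.9° = 2.2846 rad, B = 180.4° = 3.1486 rad; ds/dθ = (πh/(2B)) sin(πβ/B) = (π·(-14)/(2·3.1486)) sin(π·0.7256) = -5.302340 mm/rad

s = 2.4437, ds/dθ = -5.3023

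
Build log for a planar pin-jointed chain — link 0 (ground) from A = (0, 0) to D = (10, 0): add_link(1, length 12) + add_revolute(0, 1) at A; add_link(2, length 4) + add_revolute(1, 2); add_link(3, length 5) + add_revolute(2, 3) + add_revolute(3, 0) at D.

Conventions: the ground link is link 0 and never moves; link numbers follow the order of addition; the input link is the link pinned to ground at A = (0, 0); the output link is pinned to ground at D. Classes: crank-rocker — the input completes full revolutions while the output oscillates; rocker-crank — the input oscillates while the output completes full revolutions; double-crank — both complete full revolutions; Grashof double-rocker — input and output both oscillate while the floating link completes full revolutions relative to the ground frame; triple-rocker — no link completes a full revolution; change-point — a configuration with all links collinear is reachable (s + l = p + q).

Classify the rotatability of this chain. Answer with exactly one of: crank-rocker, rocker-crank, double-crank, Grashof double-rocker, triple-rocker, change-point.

lengths: ground=10, input=12, coupler=4, output=5
sorted: s=4 (shortest), l=12 (longest), p+q=15
s + l = 16 vs p + q = 15
s + l > p + q → non-Grashof → no link fully rotates → triple-rocker

triple-rocker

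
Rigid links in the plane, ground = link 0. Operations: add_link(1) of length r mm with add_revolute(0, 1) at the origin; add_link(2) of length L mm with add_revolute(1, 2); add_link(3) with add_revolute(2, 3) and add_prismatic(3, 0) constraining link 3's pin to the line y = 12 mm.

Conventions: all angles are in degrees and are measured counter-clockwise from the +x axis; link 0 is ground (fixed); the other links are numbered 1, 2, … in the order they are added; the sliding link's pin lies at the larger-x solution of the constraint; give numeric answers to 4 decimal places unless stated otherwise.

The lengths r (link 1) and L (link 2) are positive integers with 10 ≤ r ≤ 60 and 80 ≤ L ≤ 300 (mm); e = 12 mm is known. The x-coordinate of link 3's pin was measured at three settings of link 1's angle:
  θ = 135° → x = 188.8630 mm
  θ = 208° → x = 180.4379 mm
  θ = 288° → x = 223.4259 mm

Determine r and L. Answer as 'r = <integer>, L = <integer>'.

constraint per measurement: (x − r cos θ)² + (r sin θ − e)² = L²
subtracting the θ₁ and θ₂ equations cancels the r² and L² terms:
r = (x₁² − x₂²) / (2[(x₁cos θ₁ + e sin θ₁) − (x₂cos θ₂ + e sin θ₂)]) = 38.9999 → r = 39
L² = (x₁ − r cos θ₁)² + (r sin θ₁ − e)² = 47088.9928 → L = 217.0000 → L = 217
check at θ₃=288°: x = 223.4259 (printed 223.4259) ✓

r = 39, L = 217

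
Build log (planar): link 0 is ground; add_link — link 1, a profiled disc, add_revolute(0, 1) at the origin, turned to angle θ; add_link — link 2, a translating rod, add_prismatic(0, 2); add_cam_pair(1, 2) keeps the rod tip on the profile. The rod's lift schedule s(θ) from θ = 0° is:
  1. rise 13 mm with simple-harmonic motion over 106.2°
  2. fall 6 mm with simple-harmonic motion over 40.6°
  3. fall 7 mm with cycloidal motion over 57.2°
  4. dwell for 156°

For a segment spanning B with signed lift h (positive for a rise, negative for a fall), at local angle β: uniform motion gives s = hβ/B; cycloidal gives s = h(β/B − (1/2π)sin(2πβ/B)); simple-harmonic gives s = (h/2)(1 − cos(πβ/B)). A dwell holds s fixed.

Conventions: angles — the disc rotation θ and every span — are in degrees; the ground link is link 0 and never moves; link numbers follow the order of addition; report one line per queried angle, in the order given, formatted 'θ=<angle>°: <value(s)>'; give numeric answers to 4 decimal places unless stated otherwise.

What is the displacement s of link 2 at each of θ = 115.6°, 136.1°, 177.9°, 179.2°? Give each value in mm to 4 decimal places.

seg 1 [0°–106.2°] simple-harmonic, h=13: full span → s += 13 → s = 13.0000
seg 2 [106.2°–146.8°] simple-harmonic, h=-6: θ=115.6° here. β=9.4, B=40.6. -6/2·(1 − cos(π·0.2315)) = -0.7592 → s = 12.2408
seg 2 [106.2°–146.8°] simple-harmonic, h=-6: θ=136.1° here. β=29.9, B=40.6. -6/2·(1 − cos(π·0.7365)) = -5.0291 → s = 7.9709
seg 2 [106.2°–146.8°] simple-harmonic, h=-6: full span → s += -6 → s = 7.0000
seg 3 [146.8°–204°] cycloidal, h=-7: θ=177.9° here. β=31.1, B=57.2. -7·(0.5437 − sin(2π·0.5437)/(2π)) = -4.1081 → s = 2.8919
seg 3 [146.8°–204°] cycloidal, h=-7: θ=179.2° here. β=32.4, B=57.2. -7·(0.5664 − sin(2π·0.5664)/(2π)) = -4.4167 → s = 2.5833

θ=115.6°: 12.2408
θ=136.1°: 7.9709
θ=177.9°: 2.8919
θ=179.2°: 2.5833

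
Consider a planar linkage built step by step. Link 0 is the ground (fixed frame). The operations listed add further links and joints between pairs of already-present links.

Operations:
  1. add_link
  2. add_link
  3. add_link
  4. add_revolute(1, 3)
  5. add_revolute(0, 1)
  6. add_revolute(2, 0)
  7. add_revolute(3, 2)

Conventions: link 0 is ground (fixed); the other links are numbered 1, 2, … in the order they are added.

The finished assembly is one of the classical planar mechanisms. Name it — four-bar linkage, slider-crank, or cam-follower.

links: 4 (incl. ground); joints: 4 revolute, 0 prismatic, 0 higher (cam) pair, forming one closed loop
4 links in a single 4R loop → four-bar linkage

four-bar linkage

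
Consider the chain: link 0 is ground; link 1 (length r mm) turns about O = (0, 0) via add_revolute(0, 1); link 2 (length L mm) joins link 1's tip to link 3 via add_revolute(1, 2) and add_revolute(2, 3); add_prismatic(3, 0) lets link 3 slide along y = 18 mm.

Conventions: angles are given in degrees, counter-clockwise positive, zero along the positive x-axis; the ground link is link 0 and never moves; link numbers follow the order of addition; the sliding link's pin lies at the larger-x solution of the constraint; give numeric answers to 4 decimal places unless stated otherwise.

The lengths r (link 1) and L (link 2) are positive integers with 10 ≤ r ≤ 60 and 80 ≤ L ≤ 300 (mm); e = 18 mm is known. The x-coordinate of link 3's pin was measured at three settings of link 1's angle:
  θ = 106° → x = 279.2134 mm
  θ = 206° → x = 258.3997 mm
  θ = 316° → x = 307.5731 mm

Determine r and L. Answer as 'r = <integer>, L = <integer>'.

constraint per measurement: (x − r cos θ)² + (r sin θ − e)² = L²
subtracting the θ₁ and θ₂ equations cancels the r² and L² terms:
r = (x₁² − x₂²) / (2[(x₁cos θ₁ + e sin θ₁) − (x₂cos θ₂ + e sin θ₂)]) = 30.9999 → r = 31
L² = (x₁ − r cos θ₁)² + (r sin θ₁ − e)² = 82943.9766 → L = 288.0000 → L = 288
check at θ₃=316°: x = 307.5731 (printed 307.5731) ✓

r = 31, L = 288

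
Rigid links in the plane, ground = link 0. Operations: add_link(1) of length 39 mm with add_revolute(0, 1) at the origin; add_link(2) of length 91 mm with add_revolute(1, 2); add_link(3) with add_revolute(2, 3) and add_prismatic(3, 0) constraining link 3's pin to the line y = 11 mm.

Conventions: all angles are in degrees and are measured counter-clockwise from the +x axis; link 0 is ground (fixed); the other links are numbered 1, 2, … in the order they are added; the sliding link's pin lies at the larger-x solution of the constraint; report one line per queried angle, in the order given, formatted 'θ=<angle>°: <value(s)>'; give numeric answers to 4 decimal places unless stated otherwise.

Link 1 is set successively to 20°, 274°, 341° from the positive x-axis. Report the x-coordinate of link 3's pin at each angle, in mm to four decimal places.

geometry: r = 39 mm, L = 91 mm, e = 11 mm
θ=20°: crank pin P = (r cos θ, r sin θ) = (36.648012, 13.338786)
θ=20°: h = r sin θ − e = 13.338786 − 11 = 2.338786
θ=20°: x = r cos θ + √(L² − h²) = 36.648012 + 90.969941 = 127.617953
θ=274°: crank pin P = (r cos θ, r sin θ) = (2.720502, -38.904998)
θ=274°: h = r sin θ − e = -38.904998 − 11 = -49.904998
θ=274°: x = r cos θ + √(L² − h²) = 2.720502 + 76.095277 = 78.815779
θ=341°: crank pin P = (r cos θ, r sin θ) = (36.875224, -12.697158)
θ=341°: h = r sin θ − e = -12.697158 − 11 = -23.697158
θ=341°: x = r cos θ + √(L² − h²) = 36.875224 + 87.860370 = 124.735595

θ=20°: 127.6180
θ=274°: 78.8158
θ=341°: 124.7356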